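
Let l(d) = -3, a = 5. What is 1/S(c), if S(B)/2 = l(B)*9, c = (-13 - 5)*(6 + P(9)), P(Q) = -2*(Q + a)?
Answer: -1/54 ≈ -0.018519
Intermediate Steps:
P(Q) = -10 - 2*Q (P(Q) = -2*(Q + 5) = -2*(5 + Q) = -10 - 2*Q)
c = 396 (c = (-13 - 5)*(6 + (-10 - 2*9)) = -18*(6 + (-10 - 18)) = -18*(6 - 28) = -18*(-22) = 396)
S(B) = -54 (S(B) = 2*(-3*9) = 2*(-27) = -54)
1/S(c) = 1/(-54) = -1/54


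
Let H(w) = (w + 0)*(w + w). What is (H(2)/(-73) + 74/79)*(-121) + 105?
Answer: 28365/5767 ≈ 4.9185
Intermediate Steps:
H(w) = 2*w**2 (H(w) = w*(2*w) = 2*w**2)
(H(2)/(-73) + 74/79)*(-121) + 105 = ((2*2**2)/(-73) + 74/79)*(-121) + 105 = ((2*4)*(-1/73) + 74*(1/79))*(-121) + 105 = (8*(-1/73) + 74/79)*(-121) + 105 = (-8/73 + 74/79)*(-121) + 105 = (4770/5767)*(-121) + 105 = -577170/5767 + 105 = 28365/5767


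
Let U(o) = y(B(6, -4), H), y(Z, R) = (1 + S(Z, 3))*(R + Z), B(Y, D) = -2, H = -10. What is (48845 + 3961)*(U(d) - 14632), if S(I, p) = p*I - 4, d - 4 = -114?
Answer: -766954344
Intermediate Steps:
d = -110 (d = 4 - 114 = -110)
S(I, p) = -4 + I*p (S(I, p) = I*p - 4 = -4 + I*p)
y(Z, R) = (-3 + 3*Z)*(R + Z) (y(Z, R) = (1 + (-4 + Z*3))*(R + Z) = (1 + (-4 + 3*Z))*(R + Z) = (-3 + 3*Z)*(R + Z))
U(o) = 108 (U(o) = -3*(-10) - 3*(-2) + 3*(-2)² + 3*(-10)*(-2) = 30 + 6 + 3*4 + 60 = 30 + 6 + 12 + 60 = 108)
(48845 + 3961)*(U(d) - 14632) = (48845 + 3961)*(108 - 14632) = 52806*(-14524) = -766954344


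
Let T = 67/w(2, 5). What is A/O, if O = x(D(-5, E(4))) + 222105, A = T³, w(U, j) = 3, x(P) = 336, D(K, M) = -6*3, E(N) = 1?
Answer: 300763/6005907 ≈ 0.050078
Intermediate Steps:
D(K, M) = -18
T = 67/3 ≈ 22.333
A = 300763/27 (A = (67/3)³ = 300763/27 ≈ 11139.)
O = 222441 (O = 336 + 222105 = 222441)
A/O = (300763/27)/222441 = (300763/27)*(1/222441) = 300763/6005907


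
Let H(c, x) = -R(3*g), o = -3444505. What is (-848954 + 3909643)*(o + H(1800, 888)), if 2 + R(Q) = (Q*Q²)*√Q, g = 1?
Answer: -10542552442567 - 82638603*√3 ≈ -1.0543e+13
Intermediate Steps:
R(Q) = -2 + Q^(7/2) (R(Q) = -2 + (Q*Q²)*√Q = -2 + Q³*√Q = -2 + Q^(7/2))
H(c, x) = 2 - 27*√3 (H(c, x) = -(-2 + (3*1)^(7/2)) = -(-2 + 3^(7/2)) = -(-2 + 27*√3) = 2 - 27*√3)
(-848954 + 3909643)*(o + H(1800, 888)) = (-848954 + 3909643)*(-3444505 + (2 - 27*√3)) = 3060689*(-3444503 - 27*√3) = -10542552442567 - 82638603*√3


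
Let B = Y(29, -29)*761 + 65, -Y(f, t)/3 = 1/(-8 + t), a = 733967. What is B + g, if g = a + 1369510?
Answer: 77833337/37 ≈ 2.1036e+6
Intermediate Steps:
Y(f, t) = -3/(-8 + t)
B = 4688/37 (B = -3/(-8 - 29)*761 + 65 = -3/(-37)*761 + 65 = -3*(-1/37)*761 + 65 = (3/37)*761 + 65 = 2283/37 + 65 = 4688/37 ≈ 126.70)
g = 2103477 (g = 733967 + 1369510 = 2103477)
B + g = 4688/37 + 2103477 = 77833337/37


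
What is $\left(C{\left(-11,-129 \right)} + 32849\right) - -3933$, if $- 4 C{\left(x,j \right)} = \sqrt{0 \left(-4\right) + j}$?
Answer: $36782 - \frac{i \sqrt{129}}{4} \approx 36782.0 - 2.8395 i$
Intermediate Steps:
$C{\left(x,j \right)} = - \frac{\sqrt{j}}{4}$ ($C{\left(x,j \right)} = - \frac{\sqrt{0 \left(-4\right) + j}}{4} = - \frac{\sqrt{0 + j}}{4} = - \frac{\sqrt{j}}{4}$)
$\left(C{\left(-11,-129 \right)} + 32849\right) - -3933 = \left(- \frac{\sqrt{-129}}{4} + 32849\right) - -3933 = \left(- \frac{i \sqrt{129}}{4} + 32849\right) + \left(4005 - 72\right) = \left(- \frac{i \sqrt{129}}{4} + 32849\right) + 3933 = \left(32849 - \frac{i \sqrt{129}}{4}\right) + 3933 = 36782 - \frac{i \sqrt{129}}{4}$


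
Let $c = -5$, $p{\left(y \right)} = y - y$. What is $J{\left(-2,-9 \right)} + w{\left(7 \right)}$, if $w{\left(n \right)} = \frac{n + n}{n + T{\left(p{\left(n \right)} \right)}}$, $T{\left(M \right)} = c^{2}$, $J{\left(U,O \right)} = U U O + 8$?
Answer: $- \frac{441}{16} \approx -27.563$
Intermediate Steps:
$p{\left(y \right)} = 0$
$J{\left(U,O \right)} = 8 + O U^{2}$ ($J{\left(U,O \right)} = U^{2} O + 8 = O U^{2} + 8 = 8 + O U^{2}$)
$T{\left(M \right)} = 25$ ($T{\left(M \right)} = \left(-5\right)^{2} = 25$)
$w{\left(n \right)} = \frac{2 n}{25 + n}$ ($w{\left(n \right)} = \frac{n + n}{n + 25} = \frac{2 n}{25 + n}$)
$J{\left(-2,-9 \right)} + w{\left(7 \right)} = \left(8 - 9 \left(-2\right)^{2}\right) + 2 \cdot 7 \frac{1}{25 + 7} = \left(8 - 36\right) + 2 \cdot 7 \cdot \frac{1}{32} = -28 + \frac{7}{16} = - \frac{441}{16}$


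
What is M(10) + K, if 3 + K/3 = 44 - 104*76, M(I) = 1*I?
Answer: -23579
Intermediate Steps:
M(I) = I
K = -23589 (K = -9 + 3*(44 - 104*76) = -9 + 3*(44 - 7904) = -9 + 3*(-7860) = -9 - 23580 = -23589)
M(10) + K = 10 - 23589 = -23579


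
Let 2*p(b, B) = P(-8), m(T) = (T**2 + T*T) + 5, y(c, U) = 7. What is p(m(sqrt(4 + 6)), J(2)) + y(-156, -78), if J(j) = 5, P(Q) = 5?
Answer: 19/2 ≈ 9.5000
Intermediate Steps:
m(T) = 5 + 2*T**2 (m(T) = (T**2 + T**2) + 5 = 2*T**2 + 5 = 5 + 2*T**2)
p(b, B) = 5/2 (p(b, B) = (1/2)*5 = 5/2)
p(m(sqrt(4 + 6)), J(2)) + y(-156, -78) = 5/2 + 7 = 19/2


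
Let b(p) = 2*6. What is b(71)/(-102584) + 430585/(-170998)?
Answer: -2760823976/1096353677 ≈ -2.5182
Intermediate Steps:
b(p) = 12
b(71)/(-102584) + 430585/(-170998) = 12/(-102584) + 430585/(-170998) = 12*(-1/102584) + 430585*(-1/170998) = -3/25646 - 430585/170998 = -2760823976/1096353677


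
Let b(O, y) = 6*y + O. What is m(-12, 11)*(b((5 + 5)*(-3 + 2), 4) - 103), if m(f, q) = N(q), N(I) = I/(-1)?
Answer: 979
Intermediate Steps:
N(I) = -I (N(I) = I*(-1) = -I)
m(f, q) = -q
b(O, y) = O + 6*y
m(-12, 11)*(b((5 + 5)*(-3 + 2), 4) - 103) = (-1*11)*(((5 + 5)*(-3 + 2) + 6*4) - 103) = -11*((10*(-1) + 24) - 103) = -11*((-10 + 24) - 103) = -11*(14 - 103) = -11*(-89) = 979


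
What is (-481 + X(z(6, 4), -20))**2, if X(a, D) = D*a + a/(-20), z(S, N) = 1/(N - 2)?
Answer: 385768881/1600 ≈ 2.4111e+5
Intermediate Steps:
z(S, N) = 1/(-2 + N)
X(a, D) = -a/20 + D*a (X(a, D) = D*a + a*(-1/20) = D*a - a/20 = -a/20 + D*a)
(-481 + X(z(6, 4), -20))**2 = (-481 + (-1/20 - 20)/(-2 + 4))**2 = (-481 - 401/20/2)**2 = (-481 + (1/2)*(-401/20))**2 = (-481 - 401/40)**2 = (-19641/40)**2 = 385768881/1600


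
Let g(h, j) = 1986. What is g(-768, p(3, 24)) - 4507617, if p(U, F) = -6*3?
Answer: -4505631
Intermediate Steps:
p(U, F) = -18
g(-768, p(3, 24)) - 4507617 = 1986 - 4507617 = -4505631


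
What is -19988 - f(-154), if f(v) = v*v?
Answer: -43704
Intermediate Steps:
f(v) = v²
-19988 - f(-154) = -19988 - 1*(-154)² = -19988 - 1*23716 = -19988 - 23716 = -43704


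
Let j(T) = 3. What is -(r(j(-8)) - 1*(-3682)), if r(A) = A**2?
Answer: -3691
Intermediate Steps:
-(r(j(-8)) - 1*(-3682)) = -(3**2 - 1*(-3682)) = -(9 + 3682) = -1*3691 = -3691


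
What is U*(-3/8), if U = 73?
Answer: -219/8 ≈ -27.375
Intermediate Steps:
U*(-3/8) = 73*(-3/8) = -219/8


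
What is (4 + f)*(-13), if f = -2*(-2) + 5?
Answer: -169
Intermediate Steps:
f = 9 (f = 4 + 5 = 9)
(4 + f)*(-13) = (4 + 9)*(-13) = 13*(-13) = -169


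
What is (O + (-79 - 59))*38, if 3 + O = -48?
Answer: -7182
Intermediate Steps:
O = -51 (O = -3 - 48 = -51)
(O + (-79 - 59))*38 = (-51 + (-79 - 59))*38 = (-51 - 138)*38 = -189*38 = -7182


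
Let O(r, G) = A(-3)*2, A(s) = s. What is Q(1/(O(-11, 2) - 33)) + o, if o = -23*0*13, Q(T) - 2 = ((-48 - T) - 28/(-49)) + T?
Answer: -318/7 ≈ -45.429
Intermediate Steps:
O(r, G) = -6 (O(r, G) = -3*2 = -6)
Q(T) = -318/7 (Q(T) = 2 + (((-48 - T) - 28/(-49)) + T) = 2 + (((-48 - T) - 28*(-1/49)) + T) = 2 + (((-48 - T) + 4/7) + T) = 2 + ((-332/7 - T) + T) = 2 - 332/7 = -318/7)
o = 0 (o = 0*13 = 0)
Q(1/(O(-11, 2) - 33)) + o = -318/7 + 0 = -318/7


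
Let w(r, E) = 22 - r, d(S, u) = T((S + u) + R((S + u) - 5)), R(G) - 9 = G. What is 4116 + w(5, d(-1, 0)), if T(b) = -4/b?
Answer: 4133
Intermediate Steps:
R(G) = 9 + G
d(S, u) = -4/(4 + 2*S + 2*u) (d(S, u) = -4/((S + u) + (9 + ((S + u) - 5))) = -4/((S + u) + (9 + (-5 + S + u))) = -4/((S + u) + (4 + S + u)) = -4/(4 + 2*S + 2*u))
4116 + w(5, d(-1, 0)) = 4116 + (22 - 1*5) = 4116 + (22 - 5) = 4116 + 17 = 4133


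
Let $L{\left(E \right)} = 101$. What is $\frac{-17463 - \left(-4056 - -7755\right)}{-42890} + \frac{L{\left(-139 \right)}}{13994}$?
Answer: $\frac{150236459}{300101330} \approx 0.50062$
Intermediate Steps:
$\frac{-17463 - \left(-4056 - -7755\right)}{-42890} + \frac{L{\left(-139 \right)}}{13994} = \frac{-17463 - \left(-4056 - -7755\right)}{-42890} + \frac{101}{13994} = \left(-17463 - \left(-4056 + 7755\right)\right) \left(- \frac{1}{42890}\right) + 101 \cdot \frac{1}{13994} = \left(-17463 - 3699\right) \left(- \frac{1}{42890}\right) + \frac{101}{13994} = \left(-21162\right) \left(- \frac{1}{42890}\right) + \frac{101}{13994} = \frac{10581}{21445} + \frac{101}{13994} = \frac{150236459}{300101330}$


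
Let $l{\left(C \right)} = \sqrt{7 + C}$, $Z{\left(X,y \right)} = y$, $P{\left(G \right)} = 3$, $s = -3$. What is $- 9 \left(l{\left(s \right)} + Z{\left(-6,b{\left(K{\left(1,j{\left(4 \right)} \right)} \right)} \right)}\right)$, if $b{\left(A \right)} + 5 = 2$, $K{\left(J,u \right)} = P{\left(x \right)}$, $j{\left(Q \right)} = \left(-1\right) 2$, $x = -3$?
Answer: $9$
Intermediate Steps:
$j{\left(Q \right)} = -2$
$K{\left(J,u \right)} = 3$
$b{\left(A \right)} = -3$ ($b{\left(A \right)} = -5 + 2 = -3$)
$- 9 \left(l{\left(s \right)} + Z{\left(-6,b{\left(K{\left(1,j{\left(4 \right)} \right)} \right)} \right)}\right) = - 9 \left(\sqrt{7 - 3} - 3\right) = - 9 \left(\sqrt{4} - 3\right) = - 9 \left(2 - 3\right) = \left(-9\right) \left(-1\right) = 9$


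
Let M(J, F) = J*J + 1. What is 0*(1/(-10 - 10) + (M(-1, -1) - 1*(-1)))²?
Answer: 0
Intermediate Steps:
M(J, F) = 1 + J² (M(J, F) = J² + 1 = 1 + J²)
0*(1/(-10 - 10) + (M(-1, -1) - 1*(-1)))² = 0*(1/(-10 - 10) + ((1 + (-1)²) - 1*(-1)))² = 0*(1/(-20) + ((1 + 1) + 1))² = 0*(-1/20 + (2 + 1))² = 0*(-1/20 + 3)² = 0*(59/20)² = 0*(3481/400) = 0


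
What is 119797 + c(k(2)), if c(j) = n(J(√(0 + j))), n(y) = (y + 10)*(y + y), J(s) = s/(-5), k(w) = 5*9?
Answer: 599003/5 - 12*√5 ≈ 1.1977e+5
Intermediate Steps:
k(w) = 45
J(s) = -s/5 (J(s) = s*(-⅕) = -s/5)
n(y) = 2*y*(10 + y) (n(y) = (10 + y)*(2*y) = 2*y*(10 + y))
c(j) = -2*√j*(10 - √j/5)/5 (c(j) = 2*(-√(0 + j)/5)*(10 - √(0 + j)/5) = 2*(-√j/5)*(10 - √j/5) = -2*√j*(10 - √j/5)/5)
119797 + c(k(2)) = 119797 + (-12*√5 + (2/25)*45) = 119797 + (-12*√5 + 18/5) = 119797 + (18/5 - 12*√5) = 599003/5 - 12*√5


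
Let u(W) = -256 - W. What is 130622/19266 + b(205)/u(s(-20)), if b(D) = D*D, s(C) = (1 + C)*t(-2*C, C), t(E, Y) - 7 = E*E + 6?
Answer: 2389693426/292756503 ≈ 8.1627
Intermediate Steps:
t(E, Y) = 13 + E**2 (t(E, Y) = 7 + (E*E + 6) = 7 + (E**2 + 6) = 7 + (6 + E**2) = 13 + E**2)
s(C) = (1 + C)*(13 + 4*C**2) (s(C) = (1 + C)*(13 + (-2*C)**2) = (1 + C)*(13 + 4*C**2))
b(D) = D**2
130622/19266 + b(205)/u(s(-20)) = 130622/19266 + 205**2/(-256 - (1 - 20)*(13 + 4*(-20)**2)) = 130622*(1/19266) + 42025/(-256 - (-19)*(13 + 4*400)) = 65311/9633 + 42025/(-256 - (-19)*(13 + 1600)) = 65311/9633 + 42025/(-256 - (-19)*1613) = 65311/9633 + 42025/(-256 - 1*(-30647)) = 65311/9633 + 42025/(-256 + 30647) = 65311/9633 + 42025/30391 = 2389693426/292756503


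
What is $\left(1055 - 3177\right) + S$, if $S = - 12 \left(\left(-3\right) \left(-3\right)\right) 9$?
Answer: $-3094$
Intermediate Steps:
$S = -972$ ($S = \left(-12\right) 9 \cdot 9 = \left(-108\right) 9 = -972$)
$\left(1055 - 3177\right) + S = \left(1055 - 3177\right) - 972 = -2122 - 972 = -3094$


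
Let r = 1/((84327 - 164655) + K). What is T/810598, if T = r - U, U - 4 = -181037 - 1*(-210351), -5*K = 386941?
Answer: -23119617763/639222181438 ≈ -0.036168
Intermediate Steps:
K = -386941/5 (K = -⅕*386941 = -386941/5 ≈ -77388.)
r = -5/788581 (r = 1/((84327 - 164655) - 386941/5) = 1/(-80328 - 386941/5) = 1/(-788581/5) = -5/788581 ≈ -6.3405e-6)
U = 29318 (U = 4 + (-181037 - 1*(-210351)) = 4 + (-181037 + 210351) = 4 + 29314 = 29318)
T = -23119617763/788581 (T = -5/788581 - 1*29318 = -5/788581 - 29318 = -23119617763/788581 ≈ -29318.)
T/810598 = -23119617763/788581/810598 = -23119617763/788581*1/810598 = -23119617763/639222181438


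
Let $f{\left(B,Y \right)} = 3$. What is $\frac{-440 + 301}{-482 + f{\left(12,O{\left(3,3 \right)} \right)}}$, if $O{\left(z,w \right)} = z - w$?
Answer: $\frac{139}{479} \approx 0.29019$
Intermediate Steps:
$\frac{-440 + 301}{-482 + f{\left(12,O{\left(3,3 \right)} \right)}} = \frac{-440 + 301}{-482 + 3} = - \frac{139}{-479} = \left(-139\right) \left(- \frac{1}{479}\right) = \frac{139}{479}$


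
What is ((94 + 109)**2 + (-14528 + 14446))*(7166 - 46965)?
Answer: -1636813473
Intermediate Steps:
((94 + 109)**2 + (-14528 + 14446))*(7166 - 46965) = (203**2 - 82)*(-39799) = (41209 - 82)*(-39799) = 41127*(-39799) = -1636813473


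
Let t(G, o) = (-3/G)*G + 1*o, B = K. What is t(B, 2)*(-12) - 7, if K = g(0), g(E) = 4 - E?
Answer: 5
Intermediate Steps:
K = 4 (K = 4 - 1*0 = 4 + 0 = 4)
B = 4
t(G, o) = -3 + o
t(B, 2)*(-12) - 7 = (-3 + 2)*(-12) - 7 = -1*(-12) - 7 = 12 - 7 = 5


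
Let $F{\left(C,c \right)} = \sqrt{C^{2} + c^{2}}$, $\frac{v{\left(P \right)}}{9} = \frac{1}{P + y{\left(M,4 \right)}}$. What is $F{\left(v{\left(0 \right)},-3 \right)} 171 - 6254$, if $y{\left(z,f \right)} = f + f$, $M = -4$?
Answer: $-6254 + \frac{513 \sqrt{73}}{8} \approx -5706.1$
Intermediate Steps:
$y{\left(z,f \right)} = 2 f$
$v{\left(P \right)} = \frac{9}{8 + P}$ ($v{\left(P \right)} = \frac{9}{P + 2 \cdot 4} = \frac{9}{P + 8} = \frac{9}{8 + P}$)
$F{\left(v{\left(0 \right)},-3 \right)} 171 - 6254 = \sqrt{\left(\frac{9}{8 + 0}\right)^{2} + \left(-3\right)^{2}} \cdot 171 - 6254 = \sqrt{\left(\frac{9}{8}\right)^{2} + 9} \cdot 171 - 6254 = \sqrt{\frac{81}{64} + 9} \cdot 171 - 6254 = \sqrt{\frac{657}{64}} \cdot 171 - 6254 = \frac{3 \sqrt{73}}{8} \cdot 171 - 6254 = \frac{513 \sqrt{73}}{8} - 6254 = -6254 + \frac{513 \sqrt{73}}{8}$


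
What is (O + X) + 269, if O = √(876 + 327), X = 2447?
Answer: 2716 + √1203 ≈ 2750.7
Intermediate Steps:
O = √1203 ≈ 34.684
(O + X) + 269 = (√1203 + 2447) + 269 = (2447 + √1203) + 269 = 2716 + √1203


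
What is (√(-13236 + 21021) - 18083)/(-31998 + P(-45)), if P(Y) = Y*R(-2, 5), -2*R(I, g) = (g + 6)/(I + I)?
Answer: 1352/2397 - 8*√865/85493 ≈ 0.56129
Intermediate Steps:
R(I, g) = -(6 + g)/(4*I) (R(I, g) = -(g + 6)/(2*(I + I)) = -(6 + g)/(2*(2*I)) = -(6 + g)*1/(2*I)/2 = -(6 + g)/(4*I))
P(Y) = 11*Y/8 (P(Y) = Y*((¼)*(-6 - 1*5)/(-2)) = Y*((¼)*(-½)*(-6 - 5)) = Y*((¼)*(-½)*(-11)) = Y*(11/8) = 11*Y/8)
(√(-13236 + 21021) - 18083)/(-31998 + P(-45)) = (√(-13236 + 21021) - 18083)/(-31998 + (11/8)*(-45)) = (√7785 - 18083)/(-31998 - 495/8) = (3*√865 - 18083)/(-256479/8) = (-18083 + 3*√865)*(-8/256479) = 1352/2397 - 8*√865/85493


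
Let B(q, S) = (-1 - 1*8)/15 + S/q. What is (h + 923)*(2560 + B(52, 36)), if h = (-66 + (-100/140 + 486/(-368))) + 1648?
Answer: 268231412257/41860 ≈ 6.4078e+6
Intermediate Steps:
B(q, S) = -3/5 + S/q (B(q, S) = (-1 - 8)*(1/15) + S/q = -9*1/15 + S/q = -3/5 + S/q)
h = 2034995/1288 (h = (-66 + (-100*1/140 + 486*(-1/368))) + 1648 = (-66 + (-5/7 - 243/184)) + 1648 = (-66 - 2621/1288) + 1648 = -87629/1288 + 1648 = 2034995/1288 ≈ 1580.0)
(h + 923)*(2560 + B(52, 36)) = (2034995/1288 + 923)*(2560 + (-3/5 + 36/52)) = 3223819*(2560 + (-3/5 + 36*(1/52)))/1288 = 3223819*(2560 + (-3/5 + 9/13))/1288 = 3223819*(2560 + 6/65)/1288 = (3223819/1288)*(166406/65) = 268231412257/41860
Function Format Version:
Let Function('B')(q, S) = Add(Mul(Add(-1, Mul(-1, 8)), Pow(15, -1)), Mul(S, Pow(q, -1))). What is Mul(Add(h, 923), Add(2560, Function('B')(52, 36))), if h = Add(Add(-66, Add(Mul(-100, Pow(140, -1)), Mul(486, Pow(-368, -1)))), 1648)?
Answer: Rational(268231412257, 41860) ≈ 6.4078e+6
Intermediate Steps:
Function('B')(q, S) = Add(Rational(-3, 5), Mul(S, Pow(q, -1))) (Function('B')(q, S) = Add(Mul(Add(-1, -8), Rational(1, 15)), Mul(S, Pow(q, -1))) = Add(Mul(-9, Rational(1, 15)), Mul(S, Pow(q, -1))) = Add(Rational(-3, 5), Mul(S, Pow(q, -1))))
h = Rational(2034995, 1288) (h = Add(Add(-66, Add(Mul(-100, Rational(1, 140)), Mul(486, Rational(-1, 368)))), 1648) = Add(Add(-66, Add(Rational(-5, 7), Rational(-243, 184))), 1648) = Add(Add(-66, Rational(-2621, 1288)), 1648) = Add(Rational(-87629, 1288), 1648) = Rational(2034995, 1288) ≈ 1580.0)
Mul(Add(h, 923), Add(2560, Function('B')(52, 36))) = Mul(Add(Rational(2034995, 1288), 923), Add(2560, Add(Rational(-3, 5), Mul(36, Pow(52, -1))))) = Mul(Rational(3223819, 1288), Add(2560, Add(Rational(-3, 5), Mul(36, Rational(1, 52))))) = Mul(Rational(3223819, 1288), Add(2560, Add(Rational(-3, 5), Rational(9, 13)))) = Mul(Rational(3223819, 1288), Add(2560, Rational(6, 65))) = Mul(Rational(3223819, 1288), Rational(166406, 65)) = Rational(268231412257, 41860)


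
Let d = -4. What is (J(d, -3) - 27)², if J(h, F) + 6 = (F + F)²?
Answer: 9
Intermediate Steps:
J(h, F) = -6 + 4*F² (J(h, F) = -6 + (F + F)² = -6 + (2*F)² = -6 + 4*F²)
(J(d, -3) - 27)² = ((-6 + 4*(-3)²) - 27)² = ((-6 + 4*9) - 27)² = ((-6 + 36) - 27)² = (30 - 27)² = 3² = 9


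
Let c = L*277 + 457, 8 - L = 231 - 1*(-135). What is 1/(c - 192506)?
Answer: -1/291215 ≈ -3.4339e-6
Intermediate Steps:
L = -358 (L = 8 - (231 - 1*(-135)) = 8 - (231 + 135) = 8 - 1*366 = 8 - 366 = -358)
c = -98709 (c = -358*277 + 457 = -99166 + 457 = -98709)
1/(c - 192506) = 1/(-98709 - 192506) = 1/(-291215) = -1/291215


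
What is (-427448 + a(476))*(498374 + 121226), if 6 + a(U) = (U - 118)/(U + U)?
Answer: -31517181582500/119 ≈ -2.6485e+11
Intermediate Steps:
a(U) = -6 + (-118 + U)/(2*U) (a(U) = -6 + (U - 118)/(U + U) = -6 + (-118 + U)/((2*U)) = -6 + (-118 + U)*(1/(2*U)) = -6 + (-118 + U)/(2*U))
(-427448 + a(476))*(498374 + 121226) = (-427448 + (-11/2 - 59/476))*(498374 + 121226) = (-427448 + (-11/2 - 59*1/476))*619600 = (-427448 + (-11/2 - 59/476))*619600 = (-427448 - 2677/476)*619600 = -203467925/476*619600 = -31517181582500/119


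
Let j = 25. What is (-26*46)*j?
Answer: -29900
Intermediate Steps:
(-26*46)*j = -26*46*25 = -1196*25 = -29900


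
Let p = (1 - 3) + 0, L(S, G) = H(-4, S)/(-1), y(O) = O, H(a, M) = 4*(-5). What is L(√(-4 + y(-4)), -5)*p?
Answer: -40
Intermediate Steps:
H(a, M) = -20
L(S, G) = 20 (L(S, G) = -20/(-1) = -20*(-1) = 20)
p = -2 (p = -2 + 0 = -2)
L(√(-4 + y(-4)), -5)*p = 20*(-2) = -40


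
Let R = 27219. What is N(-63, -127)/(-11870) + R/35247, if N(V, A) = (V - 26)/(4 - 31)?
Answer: 2906760109/3765437010 ≈ 0.77196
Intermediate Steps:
N(V, A) = 26/27 - V/27 (N(V, A) = (-26 + V)/(-27) = (-26 + V)*(-1/27) = 26/27 - V/27)
N(-63, -127)/(-11870) + R/35247 = (26/27 - 1/27*(-63))/(-11870) + 27219/35247 = (26/27 + 7/3)*(-1/11870) + 27219*(1/35247) = (89/27)*(-1/11870) + 9073/11749 = -89/320490 + 9073/11749 = 2906760109/3765437010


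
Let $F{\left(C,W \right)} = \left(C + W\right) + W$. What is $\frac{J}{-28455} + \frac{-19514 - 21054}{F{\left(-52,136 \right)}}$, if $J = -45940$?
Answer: $- \frac{5201162}{28455} \approx -182.79$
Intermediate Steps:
$F{\left(C,W \right)} = C + 2 W$
$\frac{J}{-28455} + \frac{-19514 - 21054}{F{\left(-52,136 \right)}} = - \frac{45940}{-28455} + \frac{-19514 - 21054}{-52 + 2 \cdot 136} = \left(-45940\right) \left(- \frac{1}{28455}\right) + \frac{-19514 - 21054}{-52 + 272} = \frac{9188}{5691} - \frac{40568}{220} = \frac{9188}{5691} - \frac{922}{5} = - \frac{5201162}{28455}$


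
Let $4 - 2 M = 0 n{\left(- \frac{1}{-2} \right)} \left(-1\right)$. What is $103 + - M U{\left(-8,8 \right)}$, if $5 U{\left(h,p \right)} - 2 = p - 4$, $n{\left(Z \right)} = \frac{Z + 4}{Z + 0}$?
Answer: $\frac{503}{5} \approx 100.6$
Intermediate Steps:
$n{\left(Z \right)} = \frac{4 + Z}{Z}$
$M = 2$ ($M = 2 - \frac{0 \frac{4 - \frac{1}{-2}}{\left(-1\right) \frac{1}{-2}} \left(-1\right)}{2} = 2 - \frac{0 \frac{4 - - \frac{1}{2}}{\left(-1\right) \left(- \frac{1}{2}\right)} \left(-1\right)}{2} = 2 - \frac{0 \frac{1}{\frac{1}{2}} \left(4 + \frac{1}{2}\right) \left(-1\right)}{2} = 2 - \frac{0 \cdot 2 \cdot \frac{9}{2} \left(-1\right)}{2} = 2 - \frac{0 \cdot 9 \left(-1\right)}{2} = 2 - \frac{0 \left(-1\right)}{2} = 2 - 0 = 2 + 0 = 2$)
$U{\left(h,p \right)} = - \frac{2}{5} + \frac{p}{5}$ ($U{\left(h,p \right)} = \frac{2}{5} + \frac{p - 4}{5} = \frac{2}{5} + \frac{-4 + p}{5} = \frac{2}{5} + \left(- \frac{4}{5} + \frac{p}{5}\right) = - \frac{2}{5} + \frac{p}{5}$)
$103 + - M U{\left(-8,8 \right)} = 103 + \left(-1\right) 2 \left(- \frac{2}{5} + \frac{1}{5} \cdot 8\right) = 103 - 2 \left(- \frac{2}{5} + \frac{8}{5}\right) = 103 - \frac{12}{5} = \frac{503}{5}$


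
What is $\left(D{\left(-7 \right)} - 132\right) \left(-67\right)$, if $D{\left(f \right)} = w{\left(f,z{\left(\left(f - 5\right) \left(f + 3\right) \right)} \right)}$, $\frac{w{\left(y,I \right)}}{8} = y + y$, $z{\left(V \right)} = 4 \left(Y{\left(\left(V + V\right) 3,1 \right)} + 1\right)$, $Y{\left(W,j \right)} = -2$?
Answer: $16348$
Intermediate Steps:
$z{\left(V \right)} = -4$ ($z{\left(V \right)} = 4 \left(-2 + 1\right) = 4 \left(-1\right) = -4$)
$w{\left(y,I \right)} = 16 y$ ($w{\left(y,I \right)} = 8 \left(y + y\right) = 8 \cdot 2 y = 16 y$)
$D{\left(f \right)} = 16 f$
$\left(D{\left(-7 \right)} - 132\right) \left(-67\right) = \left(16 \left(-7\right) - 132\right) \left(-67\right) = \left(-112 - 132\right) \left(-67\right) = \left(-244\right) \left(-67\right) = 16348$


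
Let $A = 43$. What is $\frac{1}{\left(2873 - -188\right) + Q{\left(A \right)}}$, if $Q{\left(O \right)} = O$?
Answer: $\frac{1}{3104} \approx 0.00032216$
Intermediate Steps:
$\frac{1}{\left(2873 - -188\right) + Q{\left(A \right)}} = \frac{1}{\left(2873 - -188\right) + 43} = \frac{1}{\left(2873 + 188\right) + 43} = \frac{1}{3061 + 43} = \frac{1}{3104}$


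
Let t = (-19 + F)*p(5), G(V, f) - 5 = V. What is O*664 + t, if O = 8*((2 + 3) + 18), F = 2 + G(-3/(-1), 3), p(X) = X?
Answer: 122131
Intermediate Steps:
G(V, f) = 5 + V
F = 10 (F = 2 + (5 - 3/(-1)) = 2 + (5 - 3*(-1)) = 2 + (5 + 3) = 2 + 8 = 10)
t = -45 (t = (-19 + 10)*5 = -9*5 = -45)
O = 184 (O = 8*(5 + 18) = 8*23 = 184)
O*664 + t = 184*664 - 45 = 122176 - 45 = 122131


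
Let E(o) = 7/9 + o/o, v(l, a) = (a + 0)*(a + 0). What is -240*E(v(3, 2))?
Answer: -1280/3 ≈ -426.67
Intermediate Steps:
v(l, a) = a² (v(l, a) = a*a = a²)
E(o) = 16/9 (E(o) = 7*(⅑) + 1 = 7/9 + 1 = 16/9)
-240*E(v(3, 2)) = -240*16/9 = -1280/3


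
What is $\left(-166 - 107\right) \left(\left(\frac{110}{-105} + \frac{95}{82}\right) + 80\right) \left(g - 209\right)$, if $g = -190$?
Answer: $\frac{715551837}{82} \approx 8.7262 \cdot 10^{6}$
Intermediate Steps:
$\left(-166 - 107\right) \left(\left(\frac{110}{-105} + \frac{95}{82}\right) + 80\right) \left(g - 209\right) = \left(-166 - 107\right) \left(\left(\frac{110}{-105} + \frac{95}{82}\right) + 80\right) \left(-190 - 209\right) = - 273 \left(\left(110 \left(- \frac{1}{105}\right) + 95 \cdot \frac{1}{82}\right) + 80\right) \left(-399\right) = - 273 \left(\left(- \frac{22}{21} + \frac{95}{82}\right) + 80\right) \left(-399\right) = - 273 \left(\frac{191}{1722} + 80\right) \left(-399\right) = - 273 \cdot \frac{137951}{1722} \left(-399\right) = \left(-273\right) \left(- \frac{2621069}{82}\right) = \frac{715551837}{82}$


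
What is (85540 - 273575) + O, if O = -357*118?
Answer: -230161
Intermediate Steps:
O = -42126
(85540 - 273575) + O = (85540 - 273575) - 42126 = -188035 - 42126 = -230161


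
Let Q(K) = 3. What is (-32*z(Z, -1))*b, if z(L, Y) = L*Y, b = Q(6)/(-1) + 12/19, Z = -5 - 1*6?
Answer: 15840/19 ≈ 833.68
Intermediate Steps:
Z = -11 (Z = -5 - 6 = -11)
b = -45/19 (b = 3/(-1) + 12/19 = 3*(-1) + 12*(1/19) = -3 + 12/19 = -45/19 ≈ -2.3684)
(-32*z(Z, -1))*b = -(-352)*(-1)*(-45/19) = -32*11*(-45/19) = -352*(-45/19) = 15840/19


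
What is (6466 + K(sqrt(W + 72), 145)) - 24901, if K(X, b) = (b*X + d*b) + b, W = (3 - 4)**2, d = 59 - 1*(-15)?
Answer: -7560 + 145*sqrt(73) ≈ -6321.1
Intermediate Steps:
d = 74 (d = 59 + 15 = 74)
W = 1 (W = (-1)**2 = 1)
K(X, b) = 75*b + X*b (K(X, b) = (b*X + 74*b) + b = (X*b + 74*b) + b = (74*b + X*b) + b = 75*b + X*b)
(6466 + K(sqrt(W + 72), 145)) - 24901 = (6466 + 145*(75 + sqrt(1 + 72))) - 24901 = (6466 + 145*(75 + sqrt(73))) - 24901 = (6466 + (10875 + 145*sqrt(73))) - 24901 = (17341 + 145*sqrt(73)) - 24901 = -7560 + 145*sqrt(73)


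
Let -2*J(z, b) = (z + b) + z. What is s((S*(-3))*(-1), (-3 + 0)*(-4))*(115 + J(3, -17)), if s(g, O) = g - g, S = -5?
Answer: 0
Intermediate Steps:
J(z, b) = -z - b/2 (J(z, b) = -((z + b) + z)/2 = -((b + z) + z)/2 = -(b + 2*z)/2 = -z - b/2)
s(g, O) = 0
s((S*(-3))*(-1), (-3 + 0)*(-4))*(115 + J(3, -17)) = 0*(115 + (-1*3 - ½*(-17))) = 0*(115 + (-3 + 17/2)) = 0*(115 + 11/2) = 0*(241/2) = 0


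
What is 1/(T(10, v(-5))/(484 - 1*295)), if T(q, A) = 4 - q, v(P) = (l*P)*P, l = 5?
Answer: -63/2 ≈ -31.500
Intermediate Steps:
v(P) = 5*P² (v(P) = (5*P)*P = 5*P²)
1/(T(10, v(-5))/(484 - 1*295)) = 1/((4 - 1*10)/(484 - 1*295)) = 1/((4 - 10)/(484 - 295)) = 1/(-6/189) = 1/(-6*1/189) = 1/(-2/63) = -63/2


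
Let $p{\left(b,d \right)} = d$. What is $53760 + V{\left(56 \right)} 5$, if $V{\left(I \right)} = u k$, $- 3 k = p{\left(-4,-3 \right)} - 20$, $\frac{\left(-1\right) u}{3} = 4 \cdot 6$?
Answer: $51000$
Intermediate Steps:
$u = -72$ ($u = - 3 \cdot 4 \cdot 6 = \left(-3\right) 24 = -72$)
$k = \frac{23}{3}$ ($k = - \frac{-3 - 20}{3} = \left(- \frac{1}{3}\right) \left(-23\right) = \frac{23}{3} \approx 7.6667$)
$V{\left(I \right)} = -552$ ($V{\left(I \right)} = \left(-72\right) \frac{23}{3} = -552$)
$53760 + V{\left(56 \right)} 5 = 53760 - 2760 = 51000$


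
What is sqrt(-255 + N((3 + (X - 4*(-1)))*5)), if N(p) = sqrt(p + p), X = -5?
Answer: sqrt(-255 + 2*sqrt(5)) ≈ 15.828*I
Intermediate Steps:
N(p) = sqrt(2)*sqrt(p) (N(p) = sqrt(2*p) = sqrt(2)*sqrt(p))
sqrt(-255 + N((3 + (X - 4*(-1)))*5)) = sqrt(-255 + sqrt(2)*sqrt((3 + (-5 - 4*(-1)))*5)) = sqrt(-255 + sqrt(2)*sqrt((3 + (-5 + 4))*5)) = sqrt(-255 + sqrt(2)*sqrt((3 - 1)*5)) = sqrt(-255 + sqrt(2)*sqrt(2*5)) = sqrt(-255 + sqrt(2)*sqrt(10)) = sqrt(-255 + 2*sqrt(5))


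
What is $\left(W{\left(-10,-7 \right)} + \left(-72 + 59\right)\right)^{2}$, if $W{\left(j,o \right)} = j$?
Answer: $529$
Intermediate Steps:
$\left(W{\left(-10,-7 \right)} + \left(-72 + 59\right)\right)^{2} = \left(-10 + \left(-72 + 59\right)\right)^{2} = \left(-10 - 13\right)^{2} = \left(-23\right)^{2} = 529$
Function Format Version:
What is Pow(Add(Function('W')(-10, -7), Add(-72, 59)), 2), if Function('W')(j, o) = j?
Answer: 529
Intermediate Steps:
Pow(Add(Function('W')(-10, -7), Add(-72, 59)), 2) = Pow(Add(-10, Add(-72, 59)), 2) = Pow(Add(-10, -13), 2) = Pow(-23, 2) = 529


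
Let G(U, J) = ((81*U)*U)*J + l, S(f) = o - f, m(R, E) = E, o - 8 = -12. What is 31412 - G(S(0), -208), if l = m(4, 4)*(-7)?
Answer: 301008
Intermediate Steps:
o = -4 (o = 8 - 12 = -4)
l = -28 (l = 4*(-7) = -28)
S(f) = -4 - f
G(U, J) = -28 + 81*J*U² (G(U, J) = ((81*U)*U)*J - 28 = (81*U²)*J - 28 = 81*J*U² - 28 = -28 + 81*J*U²)
31412 - G(S(0), -208) = 31412 - (-28 + 81*(-208)*(-4 - 1*0)²) = 31412 - (-28 + 81*(-208)*(-4 + 0)²) = 31412 - (-28 + 81*(-208)*(-4)²) = 31412 - (-28 + 81*(-208)*16) = 31412 - (-28 - 269568) = 31412 - 1*(-269596) = 31412 + 269596 = 301008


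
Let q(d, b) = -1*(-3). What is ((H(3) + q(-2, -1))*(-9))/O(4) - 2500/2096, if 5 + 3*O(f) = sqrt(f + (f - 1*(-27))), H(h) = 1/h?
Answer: -24205/524 - 9*sqrt(35) ≈ -99.438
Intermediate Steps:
q(d, b) = 3
O(f) = -5/3 + sqrt(27 + 2*f)/3 (O(f) = -5/3 + sqrt(f + (f - 1*(-27)))/3 = -5/3 + sqrt(f + (f + 27))/3 = -5/3 + sqrt(f + (27 + f))/3 = -5/3 + sqrt(27 + 2*f)/3)
((H(3) + q(-2, -1))*(-9))/O(4) - 2500/2096 = ((1/3 + 3)*(-9))/(-5/3 + sqrt(27 + 2*4)/3) - 2500/2096 = ((1/3 + 3)*(-9))/(-5/3 + sqrt(27 + 8)/3) - 2500*1/2096 = ((10/3)*(-9))/(-5/3 + sqrt(35)/3) - 625/524 = -30/(-5/3 + sqrt(35)/3) - 625/524 = -625/524 - 30/(-5/3 + sqrt(35)/3)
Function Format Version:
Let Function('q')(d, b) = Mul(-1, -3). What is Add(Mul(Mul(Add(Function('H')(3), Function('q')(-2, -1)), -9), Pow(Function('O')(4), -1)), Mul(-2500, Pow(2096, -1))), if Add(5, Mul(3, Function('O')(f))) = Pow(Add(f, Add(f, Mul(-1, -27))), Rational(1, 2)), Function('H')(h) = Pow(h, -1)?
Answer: Add(Rational(-24205, 524), Mul(-9, Pow(35, Rational(1, 2)))) ≈ -99.438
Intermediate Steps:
Function('q')(d, b) = 3
Function('O')(f) = Add(Rational(-5, 3), Mul(Rational(1, 3), Pow(Add(27, Mul(2, f)), Rational(1, 2)))) (Function('O')(f) = Add(Rational(-5, 3), Mul(Rational(1, 3), Pow(Add(f, Add(f, Mul(-1, -27))), Rational(1, 2)))) = Add(Rational(-5, 3), Mul(Rational(1, 3), Pow(Add(f, Add(f, 27)), Rational(1, 2)))) = Add(Rational(-5, 3), Mul(Rational(1, 3), Pow(Add(f, Add(27, f)), Rational(1, 2)))) = Add(Rational(-5, 3), Mul(Rational(1, 3), Pow(Add(27, Mul(2, f)), Rational(1, 2)))))
Add(Mul(Mul(Add(Function('H')(3), Function('q')(-2, -1)), -9), Pow(Function('O')(4), -1)), Mul(-2500, Pow(2096, -1))) = Add(Mul(Mul(Add(Pow(3, -1), 3), -9), Pow(Add(Rational(-5, 3), Mul(Rational(1, 3), Pow(Add(27, Mul(2, 4)), Rational(1, 2)))), -1)), Mul(-2500, Pow(2096, -1))) = Add(Mul(Mul(Add(Rational(1, 3), 3), -9), Pow(Add(Rational(-5, 3), Mul(Rational(1, 3), Pow(Add(27, 8), Rational(1, 2)))), -1)), Mul(-2500, Rational(1, 2096))) = Add(Mul(Mul(Rational(10, 3), -9), Pow(Add(Rational(-5, 3), Mul(Rational(1, 3), Pow(35, Rational(1, 2)))), -1)), Rational(-625, 524)) = Add(Mul(-30, Pow(Add(Rational(-5, 3), Mul(Rational(1, 3), Pow(35, Rational(1, 2)))), -1)), Rational(-625, 524)) = Add(Rational(-625, 524), Mul(-30, Pow(Add(Rational(-5, 3), Mul(Rational(1, 3), Pow(35, Rational(1, 2)))), -1)))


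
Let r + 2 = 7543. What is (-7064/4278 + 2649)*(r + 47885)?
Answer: 313859646254/2139 ≈ 1.4673e+8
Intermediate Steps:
r = 7541 (r = -2 + 7543 = 7541)
(-7064/4278 + 2649)*(r + 47885) = (-7064/4278 + 2649)*(7541 + 47885) = (-7064*1/4278 + 2649)*55426 = (-3532/2139 + 2649)*55426 = (5662679/2139)*55426 = 313859646254/2139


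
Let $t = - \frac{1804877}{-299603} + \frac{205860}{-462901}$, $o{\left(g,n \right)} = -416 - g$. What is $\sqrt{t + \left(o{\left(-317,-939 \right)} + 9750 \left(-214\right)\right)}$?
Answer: $\frac{10 i \sqrt{401334400567549094221505207}}{138686528303} \approx 1444.5 i$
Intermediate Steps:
$t = \frac{773803094597}{138686528303}$ ($t = \left(-1804877\right) \left(- \frac{1}{299603}\right) + 205860 \left(- \frac{1}{462901}\right) = \frac{1804877}{299603} - \frac{205860}{462901} = \frac{773803094597}{138686528303} \approx 5.5795$)
$\sqrt{t + \left(o{\left(-317,-939 \right)} + 9750 \left(-214\right)\right)} = \sqrt{\frac{773803094597}{138686528303} + \left(\left(-416 - -317\right) + 9750 \left(-214\right)\right)} = \sqrt{\frac{773803094597}{138686528303} + \left(\left(-416 + 317\right) - 2086500\right)} = \sqrt{\frac{773803094597}{138686528303} - 2086599} = \sqrt{- \frac{289382397467416900}{138686528303}} = \frac{10 i \sqrt{401334400567549094221505207}}{138686528303}$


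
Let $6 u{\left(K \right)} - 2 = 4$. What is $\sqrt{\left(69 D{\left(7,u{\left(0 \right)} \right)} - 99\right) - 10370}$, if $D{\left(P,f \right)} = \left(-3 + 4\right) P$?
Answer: $i \sqrt{9986} \approx 99.93 i$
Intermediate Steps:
$u{\left(K \right)} = 1$ ($u{\left(K \right)} = \frac{1}{3} + \frac{1}{6} \cdot 4 = \frac{1}{3} + \frac{2}{3} = 1$)
$D{\left(P,f \right)} = P$ ($D{\left(P,f \right)} = 1 P = P$)
$\sqrt{\left(69 D{\left(7,u{\left(0 \right)} \right)} - 99\right) - 10370} = \sqrt{\left(69 \cdot 7 - 99\right) - 10370} = \sqrt{\left(483 - 99\right) - 10370} = \sqrt{384 - 10370} = \sqrt{-9986} = i \sqrt{9986}$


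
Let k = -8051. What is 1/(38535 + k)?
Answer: 1/30484 ≈ 3.2804e-5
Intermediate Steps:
1/(38535 + k) = 1/(38535 - 8051) = 1/30484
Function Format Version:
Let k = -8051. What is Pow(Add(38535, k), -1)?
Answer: Rational(1, 30484) ≈ 3.2804e-5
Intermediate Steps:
Pow(Add(38535, k), -1) = Pow(Add(38535, -8051), -1) = Pow(30484, -1) = Rational(1, 30484)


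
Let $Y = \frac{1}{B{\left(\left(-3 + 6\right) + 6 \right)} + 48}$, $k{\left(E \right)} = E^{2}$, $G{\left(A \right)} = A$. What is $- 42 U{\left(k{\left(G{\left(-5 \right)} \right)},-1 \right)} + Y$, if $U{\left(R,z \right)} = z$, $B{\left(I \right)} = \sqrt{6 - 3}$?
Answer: $\frac{32230}{767} - \frac{\sqrt{3}}{2301} \approx 42.02$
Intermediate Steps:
$B{\left(I \right)} = \sqrt{3}$
$Y = \frac{1}{48 + \sqrt{3}}$ ($Y = \frac{1}{\sqrt{3} + 48} = \frac{1}{48 + \sqrt{3}} \approx 0.020108$)
$- 42 U{\left(k{\left(G{\left(-5 \right)} \right)},-1 \right)} + Y = \left(-42\right) \left(-1\right) + \left(\frac{16}{767} - \frac{\sqrt{3}}{2301}\right) = 42 + \left(\frac{16}{767} - \frac{\sqrt{3}}{2301}\right) = \frac{32230}{767} - \frac{\sqrt{3}}{2301}$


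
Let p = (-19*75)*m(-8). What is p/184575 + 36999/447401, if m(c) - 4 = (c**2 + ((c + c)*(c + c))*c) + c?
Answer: 16990285111/1101053861 ≈ 15.431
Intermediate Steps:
m(c) = 4 + c + c**2 + 4*c**3 (m(c) = 4 + ((c**2 + ((c + c)*(c + c))*c) + c) = 4 + ((c**2 + ((2*c)*(2*c))*c) + c) = 4 + ((c**2 + (4*c**2)*c) + c) = 4 + ((c**2 + 4*c**3) + c) = 4 + (c + c**2 + 4*c**3) = 4 + c + c**2 + 4*c**3)
p = 2832900 (p = (-19*75)*(4 - 8 + (-8)**2 + 4*(-8)**3) = -1425*(4 - 8 + 64 + 4*(-512)) = -1425*(4 - 8 + 64 - 2048) = -1425*(-1988) = 2832900)
p/184575 + 36999/447401 = 2832900/184575 + 36999/447401 = 2832900*(1/184575) + 36999*(1/447401) = 37772/2461 + 36999/447401 = 16990285111/1101053861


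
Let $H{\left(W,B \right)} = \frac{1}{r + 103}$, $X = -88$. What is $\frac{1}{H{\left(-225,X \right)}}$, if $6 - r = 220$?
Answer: $-111$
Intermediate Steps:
$r = -214$ ($r = 6 - 220 = -214$)
$H{\left(W,B \right)} = - \frac{1}{111}$ ($H{\left(W,B \right)} = \frac{1}{-214 + 103} = \frac{1}{-111} = - \frac{1}{111}$)
$\frac{1}{H{\left(-225,X \right)}} = \frac{1}{- \frac{1}{111}} = -111$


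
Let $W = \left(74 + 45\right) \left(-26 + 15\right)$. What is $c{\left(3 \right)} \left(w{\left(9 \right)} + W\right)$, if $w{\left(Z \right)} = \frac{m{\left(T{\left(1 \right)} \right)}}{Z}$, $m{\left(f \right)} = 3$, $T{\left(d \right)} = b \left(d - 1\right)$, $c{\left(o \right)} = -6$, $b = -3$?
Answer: $7852$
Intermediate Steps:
$T{\left(d \right)} = 3 - 3 d$ ($T{\left(d \right)} = - 3 \left(d - 1\right) = - 3 \left(-1 + d\right) = 3 - 3 d$)
$w{\left(Z \right)} = \frac{3}{Z}$
$W = -1309$ ($W = 119 \left(-11\right) = -1309$)
$c{\left(3 \right)} \left(w{\left(9 \right)} + W\right) = - 6 \left(\frac{3}{9} - 1309\right) = - 6 \left(3 \cdot \frac{1}{9} - 1309\right) = - 6 \left(\frac{1}{3} - 1309\right) = \left(-6\right) \left(- \frac{3926}{3}\right) = 7852$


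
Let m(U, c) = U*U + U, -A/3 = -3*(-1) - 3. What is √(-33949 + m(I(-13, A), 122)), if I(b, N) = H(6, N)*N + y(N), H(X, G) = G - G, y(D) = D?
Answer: I*√33949 ≈ 184.25*I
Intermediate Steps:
H(X, G) = 0
A = 0 (A = -3*(-3*(-1) - 3) = -3*(3 - 3) = -3*0 = 0)
I(b, N) = N (I(b, N) = 0*N + N = 0 + N = N)
m(U, c) = U + U² (m(U, c) = U² + U = U + U²)
√(-33949 + m(I(-13, A), 122)) = √(-33949 + 0*(1 + 0)) = √(-33949 + 0*1) = √(-33949 + 0) = √(-33949) = I*√33949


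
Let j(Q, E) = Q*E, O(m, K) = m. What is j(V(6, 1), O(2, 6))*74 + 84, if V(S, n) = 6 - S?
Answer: 84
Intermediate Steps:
j(Q, E) = E*Q
j(V(6, 1), O(2, 6))*74 + 84 = (2*(6 - 1*6))*74 + 84 = (2*(6 - 6))*74 + 84 = (2*0)*74 + 84 = 0*74 + 84 = 0 + 84 = 84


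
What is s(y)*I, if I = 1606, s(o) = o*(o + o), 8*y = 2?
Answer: 803/4 ≈ 200.75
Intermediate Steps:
y = ¼ (y = (⅛)*2 = ¼ ≈ 0.25000)
s(o) = 2*o² (s(o) = o*(2*o) = 2*o²)
s(y)*I = (2*(¼)²)*1606 = (2*(1/16))*1606 = (⅛)*1606 = 803/4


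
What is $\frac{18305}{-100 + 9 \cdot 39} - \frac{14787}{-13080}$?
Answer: $\frac{81046979}{1094360} \approx 74.059$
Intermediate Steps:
$\frac{18305}{-100 + 9 \cdot 39} - \frac{14787}{-13080} = \frac{18305}{-100 + 351} - - \frac{4929}{4360} = \frac{18305}{251} + \frac{4929}{4360} = \frac{81046979}{1094360}$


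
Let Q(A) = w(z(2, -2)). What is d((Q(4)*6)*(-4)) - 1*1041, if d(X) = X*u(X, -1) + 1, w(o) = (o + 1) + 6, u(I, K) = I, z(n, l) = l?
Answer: 13360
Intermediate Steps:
w(o) = 7 + o (w(o) = (1 + o) + 6 = 7 + o)
Q(A) = 5 (Q(A) = 7 - 2 = 5)
d(X) = 1 + X² (d(X) = X*X + 1 = X² + 1 = 1 + X²)
d((Q(4)*6)*(-4)) - 1*1041 = (1 + ((5*6)*(-4))²) - 1*1041 = (1 + (30*(-4))²) - 1041 = (1 + (-120)²) - 1041 = (1 + 14400) - 1041 = 14401 - 1041 = 13360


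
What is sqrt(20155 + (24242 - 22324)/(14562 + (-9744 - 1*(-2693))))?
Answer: sqrt(23205329997)/1073 ≈ 141.97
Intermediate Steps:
sqrt(20155 + (24242 - 22324)/(14562 + (-9744 - 1*(-2693)))) = sqrt(20155 + 1918/(14562 + (-9744 + 2693))) = sqrt(20155 + 1918/(14562 - 7051)) = sqrt(20155 + 1918/7511) = sqrt(20155 + 1918*(1/7511)) = sqrt(20155 + 274/1073) = sqrt(21626589/1073) = sqrt(23205329997)/1073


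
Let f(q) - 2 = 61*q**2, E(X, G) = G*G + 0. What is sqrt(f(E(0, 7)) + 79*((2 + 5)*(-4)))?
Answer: sqrt(144251) ≈ 379.80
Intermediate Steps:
E(X, G) = G**2 (E(X, G) = G**2 + 0 = G**2)
f(q) = 2 + 61*q**2
sqrt(f(E(0, 7)) + 79*((2 + 5)*(-4))) = sqrt((2 + 61*(7**2)**2) + 79*((2 + 5)*(-4))) = sqrt((2 + 61*49**2) + 79*(7*(-4))) = sqrt((2 + 61*2401) + 79*(-28)) = sqrt((2 + 146461) - 2212) = sqrt(146463 - 2212) = sqrt(144251)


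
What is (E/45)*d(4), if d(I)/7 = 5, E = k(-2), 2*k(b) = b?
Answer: -7/9 ≈ -0.77778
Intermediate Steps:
k(b) = b/2
E = -1 (E = (½)*(-2) = -1)
d(I) = 35 (d(I) = 7*5 = 35)
(E/45)*d(4) = (-1/45)*35 = ((1/45)*(-1))*35 = -1/45*35 = -7/9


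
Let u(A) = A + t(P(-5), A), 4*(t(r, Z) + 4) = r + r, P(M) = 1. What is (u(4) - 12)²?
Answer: 529/4 ≈ 132.25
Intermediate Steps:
t(r, Z) = -4 + r/2 (t(r, Z) = -4 + (r + r)/4 = -4 + (2*r)/4 = -4 + r/2)
u(A) = -7/2 + A (u(A) = A + (-4 + (½)*1) = A + (-4 + ½) = A - 7/2 = -7/2 + A)
(u(4) - 12)² = ((-7/2 + 4) - 12)² = (½ - 12)² = (-23/2)² = 529/4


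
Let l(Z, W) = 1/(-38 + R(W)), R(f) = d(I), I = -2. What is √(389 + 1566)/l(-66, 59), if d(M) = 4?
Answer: -34*√1955 ≈ -1503.3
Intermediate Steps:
R(f) = 4
l(Z, W) = -1/34 (l(Z, W) = 1/(-38 + 4) = 1/(-34) = -1/34)
√(389 + 1566)/l(-66, 59) = √(389 + 1566)/(-1/34) = √1955*(-34) = -34*√1955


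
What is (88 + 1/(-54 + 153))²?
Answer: 75916369/9801 ≈ 7745.8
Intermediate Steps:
(88 + 1/(-54 + 153))² = (88 + 1/99)² = (8713/99)² = 75916369/9801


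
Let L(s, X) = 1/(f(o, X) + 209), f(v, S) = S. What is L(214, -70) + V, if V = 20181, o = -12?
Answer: 2805160/139 ≈ 20181.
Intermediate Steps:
L(s, X) = 1/(209 + X) (L(s, X) = 1/(X + 209) = 1/(209 + X))
L(214, -70) + V = 1/(209 - 70) + 20181 = 1/139 + 20181 = 2805160/139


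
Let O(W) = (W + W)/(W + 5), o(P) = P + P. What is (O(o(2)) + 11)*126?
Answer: 1498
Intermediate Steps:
o(P) = 2*P
O(W) = 2*W/(5 + W) (O(W) = (2*W)/(5 + W) = 2*W/(5 + W))
(O(o(2)) + 11)*126 = (2*(2*2)/(5 + 2*2) + 11)*126 = (2*4/(5 + 4) + 11)*126 = (2*4/9 + 11)*126 = (2*4*(1/9) + 11)*126 = (8/9 + 11)*126 = (107/9)*126 = 1498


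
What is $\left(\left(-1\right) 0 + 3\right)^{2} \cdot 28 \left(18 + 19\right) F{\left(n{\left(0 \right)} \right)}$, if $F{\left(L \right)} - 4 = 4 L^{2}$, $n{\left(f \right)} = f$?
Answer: $37296$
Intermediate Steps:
$F{\left(L \right)} = 4 + 4 L^{2}$
$\left(\left(-1\right) 0 + 3\right)^{2} \cdot 28 \left(18 + 19\right) F{\left(n{\left(0 \right)} \right)} = \left(\left(-1\right) 0 + 3\right)^{2} \cdot 28 \left(18 + 19\right) \left(4 + 4 \cdot 0^{2}\right) = \left(0 + 3\right)^{2} \cdot 28 \cdot 37 \left(4 + 4 \cdot 0\right) = 3^{2} \cdot 28 \cdot 37 \left(4 + 0\right) = 9 \cdot 28 \cdot 37 \cdot 4 = 252 \cdot 37 \cdot 4 = 9324 \cdot 4 = 37296$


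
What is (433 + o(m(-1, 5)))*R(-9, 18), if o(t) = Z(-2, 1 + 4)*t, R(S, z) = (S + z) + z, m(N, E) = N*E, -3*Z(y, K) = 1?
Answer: 11736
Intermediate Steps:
Z(y, K) = -⅓ (Z(y, K) = -⅓*1 = -⅓)
m(N, E) = E*N
R(S, z) = S + 2*z
o(t) = -t/3
(433 + o(m(-1, 5)))*R(-9, 18) = (433 - 5*(-1)/3)*(-9 + 2*18) = (433 - ⅓*(-5))*(-9 + 36) = (433 + 5/3)*27 = (1304/3)*27 = 11736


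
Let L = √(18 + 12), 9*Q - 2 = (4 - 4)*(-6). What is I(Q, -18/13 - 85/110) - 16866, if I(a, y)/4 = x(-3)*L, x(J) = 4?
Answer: -16866 + 16*√30 ≈ -16778.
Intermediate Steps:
Q = 2/9 (Q = 2/9 + ((4 - 4)*(-6))/9 = 2/9 + (0*(-6))/9 = 2/9 + (⅑)*0 = 2/9 + 0 = 2/9 ≈ 0.22222)
L = √30 ≈ 5.4772
I(a, y) = 16*√30 (I(a, y) = 4*(4*√30) = 16*√30)
I(Q, -18/13 - 85/110) - 16866 = 16*√30 - 16866 = -16866 + 16*√30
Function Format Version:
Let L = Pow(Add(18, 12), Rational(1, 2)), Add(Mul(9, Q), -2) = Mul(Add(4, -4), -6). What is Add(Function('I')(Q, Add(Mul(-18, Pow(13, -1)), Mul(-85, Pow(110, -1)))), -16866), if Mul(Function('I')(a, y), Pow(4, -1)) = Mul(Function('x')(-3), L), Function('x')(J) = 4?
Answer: Add(-16866, Mul(16, Pow(30, Rational(1, 2)))) ≈ -16778.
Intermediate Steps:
Q = Rational(2, 9) (Q = Add(Rational(2, 9), Mul(Rational(1, 9), Mul(Add(4, -4), -6))) = Add(Rational(2, 9), Mul(Rational(1, 9), Mul(0, -6))) = Add(Rational(2, 9), Mul(Rational(1, 9), 0)) = Add(Rational(2, 9), 0) = Rational(2, 9) ≈ 0.22222)
L = Pow(30, Rational(1, 2)) ≈ 5.4772
Function('I')(a, y) = Mul(16, Pow(30, Rational(1, 2))) (Function('I')(a, y) = Mul(4, Mul(4, Pow(30, Rational(1, 2)))) = Mul(16, Pow(30, Rational(1, 2))))
Add(Function('I')(Q, Add(Mul(-18, Pow(13, -1)), Mul(-85, Pow(110, -1)))), -16866) = Add(Mul(16, Pow(30, Rational(1, 2))), -16866) = Add(-16866, Mul(16, Pow(30, Rational(1, 2))))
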